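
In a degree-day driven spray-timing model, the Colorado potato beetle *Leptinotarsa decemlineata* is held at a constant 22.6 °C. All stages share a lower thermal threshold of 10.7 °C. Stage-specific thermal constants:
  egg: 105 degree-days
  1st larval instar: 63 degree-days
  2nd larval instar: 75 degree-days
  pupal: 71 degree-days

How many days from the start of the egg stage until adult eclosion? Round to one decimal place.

Daily accumulation at 22.6 °C = 22.6 − 10.7 = 11.9 DD/day.
Total K = 105 + 63 + 75 + 71 = 314 DD.
Total duration = 314 / 11.9 = 26.387 ≈ 26.4 days.

26.4 days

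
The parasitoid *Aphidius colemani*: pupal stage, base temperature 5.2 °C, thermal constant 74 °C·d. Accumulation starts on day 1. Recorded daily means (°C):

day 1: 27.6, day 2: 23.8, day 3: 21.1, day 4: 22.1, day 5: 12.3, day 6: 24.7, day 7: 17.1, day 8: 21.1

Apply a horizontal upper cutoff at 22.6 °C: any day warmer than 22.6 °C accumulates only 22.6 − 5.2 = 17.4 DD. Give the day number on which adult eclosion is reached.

Daily DD above 5.2 °C (capped at 17.4): 17.4, 17.4, 15.9, 16.9, 7.1, 17.4, 11.9, 15.9.
Cumulative: 17.4, 34.8, 50.7, 67.6, 74.7, 92.1, 104.0, 119.9.
The total first reaches 74 DD on day 5.

day 5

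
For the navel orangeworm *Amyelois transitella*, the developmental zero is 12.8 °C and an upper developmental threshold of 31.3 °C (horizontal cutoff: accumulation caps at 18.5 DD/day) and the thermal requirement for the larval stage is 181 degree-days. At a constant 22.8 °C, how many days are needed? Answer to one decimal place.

Daily accumulation = 22.8 − 12.8 = 10.0 DD/day.
Duration = 181 / 10.0 = 18.100 ≈ 18.1 days.

18.1 days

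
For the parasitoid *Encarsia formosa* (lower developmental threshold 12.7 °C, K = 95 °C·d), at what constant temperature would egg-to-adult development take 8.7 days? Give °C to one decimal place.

23.6 °C

Required daily accumulation = 95 / 8.7 = 10.920 DD/day.
T = T_base + 10.920 = 12.7 + 10.920 = 23.620 ≈ 23.6 °C.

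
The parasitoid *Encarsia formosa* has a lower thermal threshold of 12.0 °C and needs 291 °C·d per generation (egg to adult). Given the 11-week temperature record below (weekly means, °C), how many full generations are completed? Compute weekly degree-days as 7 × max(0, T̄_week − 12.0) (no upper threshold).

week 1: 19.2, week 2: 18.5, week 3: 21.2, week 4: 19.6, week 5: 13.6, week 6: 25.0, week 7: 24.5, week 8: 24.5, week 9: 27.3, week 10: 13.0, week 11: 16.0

Weekly DD (7 × max(0, T̄ − 12.0)): 50.4, 45.5, 64.4, 53.2, 11.2, 91.0, 87.5, 87.5, 107.1, 7.0, 28.0.
Season total = 632.8 DD.
Complete generations = ⌊632.8 / 291⌋ = 2.

2 generations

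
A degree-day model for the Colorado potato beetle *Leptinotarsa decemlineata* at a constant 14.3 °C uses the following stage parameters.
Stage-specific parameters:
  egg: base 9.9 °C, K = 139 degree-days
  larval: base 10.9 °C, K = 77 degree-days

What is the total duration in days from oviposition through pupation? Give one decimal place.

egg: 139 / (14.3 − 9.9) = 139 / 4.4 = 31.591 d.
larval: 77 / (14.3 − 10.9) = 77 / 3.4 = 22.647 d.
Sum = 54.238 ≈ 54.2 days.

54.2 days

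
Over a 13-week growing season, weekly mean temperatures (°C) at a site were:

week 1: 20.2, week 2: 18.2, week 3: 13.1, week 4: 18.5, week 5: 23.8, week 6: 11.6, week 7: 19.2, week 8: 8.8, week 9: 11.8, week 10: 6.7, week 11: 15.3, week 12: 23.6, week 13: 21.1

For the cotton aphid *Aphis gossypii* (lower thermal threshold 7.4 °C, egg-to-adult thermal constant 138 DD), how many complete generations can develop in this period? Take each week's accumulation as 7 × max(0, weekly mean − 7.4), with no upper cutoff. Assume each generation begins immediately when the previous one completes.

Weekly DD (7 × max(0, T̄ − 7.4)): 89.6, 75.6, 39.9, 77.7, 114.8, 29.4, 82.6, 9.8, 30.8, 0.0, 55.3, 113.4, 95.9.
Season total = 814.8 DD.
Complete generations = ⌊814.8 / 138⌋ = 5.

5 generations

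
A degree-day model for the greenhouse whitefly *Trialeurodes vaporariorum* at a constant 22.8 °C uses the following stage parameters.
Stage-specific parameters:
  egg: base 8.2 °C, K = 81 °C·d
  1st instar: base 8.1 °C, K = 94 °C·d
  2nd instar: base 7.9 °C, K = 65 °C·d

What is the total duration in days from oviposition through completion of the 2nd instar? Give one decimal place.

egg: 81 / (22.8 − 8.2) = 81 / 14.6 = 5.548 d.
1st instar: 94 / (22.8 − 8.1) = 94 / 14.7 = 6.395 d.
2nd instar: 65 / (22.8 − 7.9) = 65 / 14.9 = 4.362 d.
Sum = 16.305 ≈ 16.3 days.

16.3 days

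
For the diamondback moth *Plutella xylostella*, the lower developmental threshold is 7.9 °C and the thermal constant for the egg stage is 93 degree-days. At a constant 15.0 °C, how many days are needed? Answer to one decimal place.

Daily accumulation = 15.0 − 7.9 = 7.1 DD/day.
Duration = 93 / 7.1 = 13.099 ≈ 13.1 days.

13.1 days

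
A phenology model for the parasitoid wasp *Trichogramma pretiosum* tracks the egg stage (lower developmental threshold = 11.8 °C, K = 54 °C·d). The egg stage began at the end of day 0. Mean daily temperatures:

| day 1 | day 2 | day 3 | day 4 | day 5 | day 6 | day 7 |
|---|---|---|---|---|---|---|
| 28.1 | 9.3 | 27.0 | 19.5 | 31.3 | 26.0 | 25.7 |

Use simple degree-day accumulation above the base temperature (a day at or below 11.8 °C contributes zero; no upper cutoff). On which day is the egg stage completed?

Daily DD above 11.8 °C: 16.3, 0.0, 15.2, 7.7, 19.5, 14.2, 13.9.
Cumulative: 16.3, 16.3, 31.5, 39.2, 58.7, 72.9, 86.8.
The total first reaches 54 DD on day 5.

day 5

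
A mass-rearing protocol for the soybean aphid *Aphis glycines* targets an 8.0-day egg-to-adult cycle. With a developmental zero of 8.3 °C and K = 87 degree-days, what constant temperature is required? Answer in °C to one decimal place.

19.2 °C

Required daily accumulation = 87 / 8.0 = 10.875 DD/day.
T = T_base + 10.875 = 8.3 + 10.875 = 19.175 ≈ 19.2 °C.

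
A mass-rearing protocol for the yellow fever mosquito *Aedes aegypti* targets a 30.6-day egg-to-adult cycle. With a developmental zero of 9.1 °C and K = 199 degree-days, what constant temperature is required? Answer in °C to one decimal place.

15.6 °C

Required daily accumulation = 199 / 30.6 = 6.503 DD/day.
T = T_base + 6.503 = 9.1 + 6.503 = 15.603 ≈ 15.6 °C.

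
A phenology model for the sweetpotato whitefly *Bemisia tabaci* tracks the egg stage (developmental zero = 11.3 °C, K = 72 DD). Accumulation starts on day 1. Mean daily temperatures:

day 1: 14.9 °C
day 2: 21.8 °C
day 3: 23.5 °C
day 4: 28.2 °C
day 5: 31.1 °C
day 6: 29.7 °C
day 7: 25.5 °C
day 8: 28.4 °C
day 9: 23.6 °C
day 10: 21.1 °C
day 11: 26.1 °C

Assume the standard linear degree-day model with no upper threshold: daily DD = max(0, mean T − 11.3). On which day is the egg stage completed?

Daily DD above 11.3 °C: 3.6, 10.5, 12.2, 16.9, 19.8, 18.4, 14.2, 17.1, 12.3, 9.8, 14.8.
Cumulative: 3.6, 14.1, 26.3, 43.2, 63.0, 81.4, 95.6, 112.7, 125.0, 134.8, 149.6.
The total first reaches 72 DD on day 6.

day 6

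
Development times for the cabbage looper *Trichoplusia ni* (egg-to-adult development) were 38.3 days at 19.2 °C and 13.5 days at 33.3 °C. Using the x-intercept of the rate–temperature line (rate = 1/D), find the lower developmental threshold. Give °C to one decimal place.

11.5 °C

Linear rate model ⇒ the product D·(T − T_b) is constant across temperatures.
38.3·(19.2 − T_b) = 13.5·(33.3 − T_b)
T_b = (38.3·19.2 − 13.5·33.3) / (38.3 − 13.5) = 285.81 / 24.8 = 11.525 °C ≈ 11.5 °C.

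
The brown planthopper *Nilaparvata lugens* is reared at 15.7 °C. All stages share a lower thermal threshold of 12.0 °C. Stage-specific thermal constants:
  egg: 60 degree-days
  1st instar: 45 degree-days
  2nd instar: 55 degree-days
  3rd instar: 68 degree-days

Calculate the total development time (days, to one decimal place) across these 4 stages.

61.6 days

Daily accumulation at 15.7 °C = 15.7 − 12.0 = 3.7 DD/day.
Total K = 60 + 45 + 55 + 68 = 228 DD.
Total duration = 228 / 3.7 = 61.622 ≈ 61.6 days.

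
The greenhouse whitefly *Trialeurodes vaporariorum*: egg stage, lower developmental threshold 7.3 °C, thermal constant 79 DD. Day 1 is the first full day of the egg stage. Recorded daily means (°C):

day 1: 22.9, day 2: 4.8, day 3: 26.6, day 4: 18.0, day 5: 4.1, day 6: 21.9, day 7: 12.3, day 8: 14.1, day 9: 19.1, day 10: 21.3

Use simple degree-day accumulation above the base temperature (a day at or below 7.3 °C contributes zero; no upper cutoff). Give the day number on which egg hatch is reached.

day 9

Daily DD above 7.3 °C: 15.6, 0.0, 19.3, 10.7, 0.0, 14.6, 5.0, 6.8, 11.8, 14.0.
Cumulative: 15.6, 15.6, 34.9, 45.6, 45.6, 60.2, 65.2, 72.0, 83.8, 97.8.
The total first reaches 79 DD on day 9.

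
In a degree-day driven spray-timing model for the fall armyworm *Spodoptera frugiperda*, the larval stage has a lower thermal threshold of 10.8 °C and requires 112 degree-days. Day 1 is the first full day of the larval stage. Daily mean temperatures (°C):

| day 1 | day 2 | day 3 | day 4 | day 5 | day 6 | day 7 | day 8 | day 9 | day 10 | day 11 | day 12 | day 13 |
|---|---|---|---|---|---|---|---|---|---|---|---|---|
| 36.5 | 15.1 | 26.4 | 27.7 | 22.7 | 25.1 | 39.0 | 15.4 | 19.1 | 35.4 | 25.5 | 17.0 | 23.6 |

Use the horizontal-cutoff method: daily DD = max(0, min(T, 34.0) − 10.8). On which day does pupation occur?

day 8

Daily DD above 10.8 °C (capped at 23.2): 23.2, 4.3, 15.6, 16.9, 11.9, 14.3, 23.2, 4.6, 8.3, 23.2, 14.7, 6.2, 12.8.
Cumulative: 23.2, 27.5, 43.1, 60.0, 71.9, 86.2, 109.4, 114.0, 122.3, 145.5, 160.2, 166.4, 179.2.
The total first reaches 112 DD on day 8.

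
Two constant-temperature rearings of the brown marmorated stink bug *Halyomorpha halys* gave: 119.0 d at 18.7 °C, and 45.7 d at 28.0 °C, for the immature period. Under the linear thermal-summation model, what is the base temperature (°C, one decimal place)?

Equal thermal constants: D₁(T₁ − T_b) = D₂(T₂ − T_b).
119.0·(18.7 − T_b) = 45.7·(28.0 − T_b)
T_b = (119.0·18.7 − 45.7·28.0) / (119.0 − 45.7) = 945.70 / 73.3 = 12.902 °C ≈ 12.9 °C.

12.9 °C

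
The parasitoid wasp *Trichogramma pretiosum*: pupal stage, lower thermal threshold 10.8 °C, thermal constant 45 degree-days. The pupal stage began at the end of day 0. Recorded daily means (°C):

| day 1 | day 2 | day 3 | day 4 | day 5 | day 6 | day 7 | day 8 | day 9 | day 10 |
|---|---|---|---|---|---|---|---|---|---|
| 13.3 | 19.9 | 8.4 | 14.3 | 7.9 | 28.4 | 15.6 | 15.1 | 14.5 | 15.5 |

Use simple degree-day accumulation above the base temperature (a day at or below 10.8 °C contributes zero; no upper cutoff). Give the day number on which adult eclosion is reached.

day 9

Daily DD above 10.8 °C: 2.5, 9.1, 0.0, 3.5, 0.0, 17.6, 4.8, 4.3, 3.7, 4.7.
Cumulative: 2.5, 11.6, 11.6, 15.1, 15.1, 32.7, 37.5, 41.8, 45.5, 50.2.
The total first reaches 45 DD on day 9.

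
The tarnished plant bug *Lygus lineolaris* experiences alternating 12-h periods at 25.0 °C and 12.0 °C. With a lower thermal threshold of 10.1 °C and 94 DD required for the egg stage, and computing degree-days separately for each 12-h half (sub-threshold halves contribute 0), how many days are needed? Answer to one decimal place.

11.2 days

Day half: max(0, 25.0 − 10.1) × 0.5 = 14.9 × 0.5 = 7.45 DD.
Night half: max(0, 12.0 − 10.1) × 0.5 = 1.9 × 0.5 = 0.95 DD.
Per 24 h: 8.40 DD/day.
Duration = 94 / 8.40 = 11.190 ≈ 11.2 days.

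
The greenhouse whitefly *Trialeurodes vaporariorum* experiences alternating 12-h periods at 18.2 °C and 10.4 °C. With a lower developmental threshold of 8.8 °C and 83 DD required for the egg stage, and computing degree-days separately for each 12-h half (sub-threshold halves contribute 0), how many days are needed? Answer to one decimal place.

15.1 days

Day half: max(0, 18.2 − 8.8) × 0.5 = 9.4 × 0.5 = 4.70 DD.
Night half: max(0, 10.4 − 8.8) × 0.5 = 1.6 × 0.5 = 0.80 DD.
Per 24 h: 5.50 DD/day.
Duration = 83 / 5.50 = 15.091 ≈ 15.1 days.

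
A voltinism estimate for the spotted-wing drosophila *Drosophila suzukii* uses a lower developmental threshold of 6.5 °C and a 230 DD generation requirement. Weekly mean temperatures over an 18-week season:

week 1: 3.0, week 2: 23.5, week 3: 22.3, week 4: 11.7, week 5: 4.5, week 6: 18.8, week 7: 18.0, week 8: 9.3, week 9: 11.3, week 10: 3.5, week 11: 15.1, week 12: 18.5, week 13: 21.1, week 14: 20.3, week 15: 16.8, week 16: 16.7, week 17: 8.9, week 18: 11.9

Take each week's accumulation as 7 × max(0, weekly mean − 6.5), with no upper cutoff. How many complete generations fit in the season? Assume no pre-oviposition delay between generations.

4 generations

Weekly DD (7 × max(0, T̄ − 6.5)): 0.0, 119.0, 110.6, 36.4, 0.0, 86.1, 80.5, 19.6, 33.6, 0.0, 60.2, 84.0, 102.2, 96.6, 72.1, 71.4, 16.8, 37.8.
Season total = 1026.9 DD.
Complete generations = ⌊1026.9 / 230⌋ = 4.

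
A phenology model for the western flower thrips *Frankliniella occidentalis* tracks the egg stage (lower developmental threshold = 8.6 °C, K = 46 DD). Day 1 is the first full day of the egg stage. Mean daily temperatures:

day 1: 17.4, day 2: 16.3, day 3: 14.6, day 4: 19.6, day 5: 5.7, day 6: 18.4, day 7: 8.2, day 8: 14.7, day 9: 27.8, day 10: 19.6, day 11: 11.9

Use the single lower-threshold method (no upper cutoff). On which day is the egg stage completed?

day 8

Daily DD above 8.6 °C: 8.8, 7.7, 6.0, 11.0, 0.0, 9.8, 0.0, 6.1, 19.2, 11.0, 3.3.
Cumulative: 8.8, 16.5, 22.5, 33.5, 33.5, 43.3, 43.3, 49.4, 68.6, 79.6, 82.9.
The total first reaches 46 DD on day 8.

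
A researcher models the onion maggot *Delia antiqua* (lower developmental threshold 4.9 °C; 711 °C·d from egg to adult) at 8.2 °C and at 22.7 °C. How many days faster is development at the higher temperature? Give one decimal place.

175.5 days

At 8.2 °C: 711 / (8.2 − 4.9) = 711 / 3.3 = 215.455 d.
At 22.7 °C: 711 / (22.7 − 4.9) = 711 / 17.8 = 39.944 d.
Difference = |215.455 − 39.944| = 175.511 ≈ 175.5 days.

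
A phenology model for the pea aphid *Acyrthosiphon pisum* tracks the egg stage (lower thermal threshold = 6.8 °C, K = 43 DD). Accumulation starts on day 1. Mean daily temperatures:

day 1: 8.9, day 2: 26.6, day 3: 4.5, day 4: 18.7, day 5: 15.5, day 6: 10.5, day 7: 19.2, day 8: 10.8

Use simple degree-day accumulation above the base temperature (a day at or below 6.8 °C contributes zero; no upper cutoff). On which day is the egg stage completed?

Daily DD above 6.8 °C: 2.1, 19.8, 0.0, 11.9, 8.7, 3.7, 12.4, 4.0.
Cumulative: 2.1, 21.9, 21.9, 33.8, 42.5, 46.2, 58.6, 62.6.
The total first reaches 43 DD on day 6.

day 6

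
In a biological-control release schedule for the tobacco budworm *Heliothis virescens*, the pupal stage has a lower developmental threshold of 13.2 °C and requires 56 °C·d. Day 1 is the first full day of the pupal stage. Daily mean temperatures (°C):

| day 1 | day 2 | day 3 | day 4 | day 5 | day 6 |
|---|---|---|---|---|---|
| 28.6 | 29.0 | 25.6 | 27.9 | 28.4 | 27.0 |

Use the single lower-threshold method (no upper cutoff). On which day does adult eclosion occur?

day 4

Daily DD above 13.2 °C: 15.4, 15.8, 12.4, 14.7, 15.2, 13.8.
Cumulative: 15.4, 31.2, 43.6, 58.3, 73.5, 87.3.
The total first reaches 56 DD on day 4.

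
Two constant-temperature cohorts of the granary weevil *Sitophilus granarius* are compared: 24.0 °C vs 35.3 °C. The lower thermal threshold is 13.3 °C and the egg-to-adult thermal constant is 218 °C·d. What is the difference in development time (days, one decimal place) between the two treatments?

At 24.0 °C: 218 / (24.0 − 13.3) = 218 / 10.7 = 20.374 d.
At 35.3 °C: 218 / (35.3 − 13.3) = 218 / 22.0 = 9.909 d.
Difference = |20.374 − 9.909| = 10.465 ≈ 10.5 days.

10.5 days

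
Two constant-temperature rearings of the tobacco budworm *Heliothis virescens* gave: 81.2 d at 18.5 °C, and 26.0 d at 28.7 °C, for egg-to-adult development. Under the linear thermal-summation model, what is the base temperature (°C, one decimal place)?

Under the model K = D·(T − T_b), so D₁·(T₁ − T_b) = D₂·(T₂ − T_b).
81.2·(18.5 − T_b) = 26.0·(28.7 − T_b)
T_b = (81.2·18.5 − 26.0·28.7) / (81.2 − 26.0) = 756.00 / 55.2 = 13.696 °C ≈ 13.7 °C.

13.7 °C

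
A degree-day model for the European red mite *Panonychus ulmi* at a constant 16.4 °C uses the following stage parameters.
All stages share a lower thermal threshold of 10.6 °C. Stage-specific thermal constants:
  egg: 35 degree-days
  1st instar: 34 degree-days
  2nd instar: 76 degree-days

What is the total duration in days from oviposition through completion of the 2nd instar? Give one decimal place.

25.0 days

Daily accumulation at 16.4 °C = 16.4 − 10.6 = 5.8 DD/day.
Total K = 35 + 34 + 76 = 145 DD.
Total duration = 145 / 5.8 = 25.000 ≈ 25.0 days.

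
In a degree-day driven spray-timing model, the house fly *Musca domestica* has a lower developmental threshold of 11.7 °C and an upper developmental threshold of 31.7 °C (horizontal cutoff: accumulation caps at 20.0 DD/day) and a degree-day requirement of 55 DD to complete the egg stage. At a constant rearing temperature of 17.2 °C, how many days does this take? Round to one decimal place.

10.0 days

Daily accumulation = 17.2 − 11.7 = 5.5 DD/day.
Duration = 55 / 5.5 = 10.000 ≈ 10.0 days.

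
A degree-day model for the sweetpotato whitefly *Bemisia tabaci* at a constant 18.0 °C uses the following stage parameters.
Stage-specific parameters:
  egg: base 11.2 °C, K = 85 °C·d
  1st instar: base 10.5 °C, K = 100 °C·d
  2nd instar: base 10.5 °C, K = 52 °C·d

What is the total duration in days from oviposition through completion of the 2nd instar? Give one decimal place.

32.8 days

egg: 85 / (18.0 − 11.2) = 85 / 6.8 = 12.500 d.
1st instar: 100 / (18.0 − 10.5) = 100 / 7.5 = 13.333 d.
2nd instar: 52 / (18.0 − 10.5) = 52 / 7.5 = 6.933 d.
Sum = 32.767 ≈ 32.8 days.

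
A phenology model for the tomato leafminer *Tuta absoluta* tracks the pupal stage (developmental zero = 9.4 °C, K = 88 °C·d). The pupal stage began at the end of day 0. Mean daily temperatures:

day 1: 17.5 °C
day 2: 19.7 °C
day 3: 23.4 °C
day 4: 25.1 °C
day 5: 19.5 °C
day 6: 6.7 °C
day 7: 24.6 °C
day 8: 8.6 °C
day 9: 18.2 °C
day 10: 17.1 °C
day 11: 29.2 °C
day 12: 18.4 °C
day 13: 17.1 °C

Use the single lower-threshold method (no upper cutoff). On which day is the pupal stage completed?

Daily DD above 9.4 °C: 8.1, 10.3, 14.0, 15.7, 10.1, 0.0, 15.2, 0.0, 8.8, 7.7, 19.8, 9.0, 7.7.
Cumulative: 8.1, 18.4, 32.4, 48.1, 58.2, 58.2, 73.4, 73.4, 82.2, 89.9, 109.7, 118.7, 126.4.
The total first reaches 88 DD on day 10.

day 10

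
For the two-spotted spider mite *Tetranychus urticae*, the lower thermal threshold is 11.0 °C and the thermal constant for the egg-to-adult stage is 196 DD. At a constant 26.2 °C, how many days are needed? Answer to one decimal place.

Daily accumulation = 26.2 − 11.0 = 15.2 DD/day.
Duration = 196 / 15.2 = 12.895 ≈ 12.9 days.

12.9 days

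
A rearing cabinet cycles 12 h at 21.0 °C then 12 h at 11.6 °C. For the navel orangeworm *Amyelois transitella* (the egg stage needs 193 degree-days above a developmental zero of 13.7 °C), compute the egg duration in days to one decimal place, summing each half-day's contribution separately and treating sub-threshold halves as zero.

52.9 days

Day half: max(0, 21.0 − 13.7) × 0.5 = 7.3 × 0.5 = 3.65 DD.
Night half: max(0, 11.6 − 13.7) × 0.5 = 0.0 × 0.5 = 0.00 DD.
Per 24 h: 3.65 DD/day.
Duration = 193 / 3.65 = 52.877 ≈ 52.9 days.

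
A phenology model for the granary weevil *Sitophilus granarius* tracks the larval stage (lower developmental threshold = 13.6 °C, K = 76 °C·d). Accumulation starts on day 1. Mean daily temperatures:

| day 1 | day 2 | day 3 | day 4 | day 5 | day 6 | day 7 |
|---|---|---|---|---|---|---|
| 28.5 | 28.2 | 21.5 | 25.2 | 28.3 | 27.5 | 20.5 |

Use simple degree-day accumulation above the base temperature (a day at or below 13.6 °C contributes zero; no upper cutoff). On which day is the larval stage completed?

day 6

Daily DD above 13.6 °C: 14.9, 14.6, 7.9, 11.6, 14.7, 13.9, 6.9.
Cumulative: 14.9, 29.5, 37.4, 49.0, 63.7, 77.6, 84.5.
The total first reaches 76 DD on day 6.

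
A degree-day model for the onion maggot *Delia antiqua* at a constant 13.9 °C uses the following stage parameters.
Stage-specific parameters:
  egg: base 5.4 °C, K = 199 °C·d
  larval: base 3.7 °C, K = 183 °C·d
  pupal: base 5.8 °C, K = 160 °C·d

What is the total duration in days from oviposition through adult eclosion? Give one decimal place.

egg: 199 / (13.9 − 5.4) = 199 / 8.5 = 23.412 d.
larval: 183 / (13.9 − 3.7) = 183 / 10.2 = 17.941 d.
pupal: 160 / (13.9 − 5.8) = 160 / 8.1 = 19.753 d.
Sum = 61.106 ≈ 61.1 days.

61.1 days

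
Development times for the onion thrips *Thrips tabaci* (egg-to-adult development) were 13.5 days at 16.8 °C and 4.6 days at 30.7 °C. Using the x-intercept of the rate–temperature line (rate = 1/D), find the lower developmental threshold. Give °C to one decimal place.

9.6 °C

Linear rate model ⇒ the product D·(T − T_b) is constant across temperatures.
13.5·(16.8 − T_b) = 4.6·(30.7 − T_b)
T_b = (13.5·16.8 − 4.6·30.7) / (13.5 − 4.6) = 85.58 / 8.9 = 9.616 °C ≈ 9.6 °C.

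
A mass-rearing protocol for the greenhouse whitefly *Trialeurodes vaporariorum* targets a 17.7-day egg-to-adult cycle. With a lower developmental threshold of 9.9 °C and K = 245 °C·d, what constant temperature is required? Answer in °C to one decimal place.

23.7 °C

Required daily accumulation = 245 / 17.7 = 13.842 DD/day.
T = T_base + 13.842 = 9.9 + 13.842 = 23.742 ≈ 23.7 °C.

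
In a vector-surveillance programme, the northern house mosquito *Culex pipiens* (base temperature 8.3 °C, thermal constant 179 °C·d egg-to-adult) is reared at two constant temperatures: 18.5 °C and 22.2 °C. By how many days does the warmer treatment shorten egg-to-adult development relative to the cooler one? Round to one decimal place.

At 18.5 °C: 179 / (18.5 − 8.3) = 179 / 10.2 = 17.549 d.
At 22.2 °C: 179 / (22.2 − 8.3) = 179 / 13.9 = 12.878 d.
Difference = |17.549 − 12.878| = 4.671 ≈ 4.7 days.

4.7 days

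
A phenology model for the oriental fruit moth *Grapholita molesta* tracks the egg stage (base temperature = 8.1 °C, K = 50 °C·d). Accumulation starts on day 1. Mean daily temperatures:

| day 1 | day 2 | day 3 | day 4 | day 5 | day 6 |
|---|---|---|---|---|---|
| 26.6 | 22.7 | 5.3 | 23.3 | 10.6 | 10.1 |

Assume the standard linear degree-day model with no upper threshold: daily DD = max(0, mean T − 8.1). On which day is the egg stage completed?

day 5

Daily DD above 8.1 °C: 18.5, 14.6, 0.0, 15.2, 2.5, 2.0.
Cumulative: 18.5, 33.1, 33.1, 48.3, 50.8, 52.8.
The total first reaches 50 DD on day 5.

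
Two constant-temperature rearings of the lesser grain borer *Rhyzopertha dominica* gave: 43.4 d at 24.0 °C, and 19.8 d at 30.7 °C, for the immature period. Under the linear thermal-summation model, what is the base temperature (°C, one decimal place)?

Linear rate model ⇒ the product D·(T − T_b) is constant across temperatures.
43.4·(24.0 − T_b) = 19.8·(30.7 − T_b)
T_b = (43.4·24.0 − 19.8·30.7) / (43.4 − 19.8) = 433.74 / 23.6 = 18.379 °C ≈ 18.4 °C.

18.4 °C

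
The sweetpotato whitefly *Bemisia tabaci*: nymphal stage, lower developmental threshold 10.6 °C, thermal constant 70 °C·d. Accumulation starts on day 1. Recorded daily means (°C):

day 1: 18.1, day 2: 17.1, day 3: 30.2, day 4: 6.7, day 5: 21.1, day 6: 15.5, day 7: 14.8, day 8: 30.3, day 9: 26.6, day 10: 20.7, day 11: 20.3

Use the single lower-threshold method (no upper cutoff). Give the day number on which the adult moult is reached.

day 8

Daily DD above 10.6 °C: 7.5, 6.5, 19.6, 0.0, 10.5, 4.9, 4.2, 19.7, 16.0, 10.1, 9.7.
Cumulative: 7.5, 14.0, 33.6, 33.6, 44.1, 49.0, 53.2, 72.9, 88.9, 99.0, 108.7.
The total first reaches 70 DD on day 8.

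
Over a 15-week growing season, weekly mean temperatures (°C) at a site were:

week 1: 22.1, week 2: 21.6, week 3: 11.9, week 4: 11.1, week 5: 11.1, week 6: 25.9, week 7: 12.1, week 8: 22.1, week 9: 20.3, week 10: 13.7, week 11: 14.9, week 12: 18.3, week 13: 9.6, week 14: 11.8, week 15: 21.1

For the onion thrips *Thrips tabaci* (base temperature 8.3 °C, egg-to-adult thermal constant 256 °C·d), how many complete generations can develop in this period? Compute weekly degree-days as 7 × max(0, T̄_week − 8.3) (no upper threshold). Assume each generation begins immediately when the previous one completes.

Weekly DD (7 × max(0, T̄ − 8.3)): 96.6, 93.1, 25.2, 19.6, 19.6, 123.2, 26.6, 96.6, 84.0, 37.8, 46.2, 70.0, 9.1, 24.5, 89.6.
Season total = 861.7 DD.
Complete generations = ⌊861.7 / 256⌋ = 3.

3 generations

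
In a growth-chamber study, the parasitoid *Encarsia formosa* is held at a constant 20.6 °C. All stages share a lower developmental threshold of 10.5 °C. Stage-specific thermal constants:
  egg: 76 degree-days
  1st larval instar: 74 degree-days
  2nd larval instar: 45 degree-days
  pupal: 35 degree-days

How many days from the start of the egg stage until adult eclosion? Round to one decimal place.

22.8 days

Daily accumulation at 20.6 °C = 20.6 − 10.5 = 10.1 DD/day.
Total K = 76 + 74 + 45 + 35 = 230 DD.
Total duration = 230 / 10.1 = 22.772 ≈ 22.8 days.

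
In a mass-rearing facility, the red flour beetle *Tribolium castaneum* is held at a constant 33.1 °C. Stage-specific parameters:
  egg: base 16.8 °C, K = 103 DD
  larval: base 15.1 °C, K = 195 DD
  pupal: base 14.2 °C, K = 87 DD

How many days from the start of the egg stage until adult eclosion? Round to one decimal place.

21.8 days

egg: 103 / (33.1 − 16.8) = 103 / 16.3 = 6.319 d.
larval: 195 / (33.1 − 15.1) = 195 / 18.0 = 10.833 d.
pupal: 87 / (33.1 − 14.2) = 87 / 18.9 = 4.603 d.
Sum = 21.756 ≈ 21.8 days.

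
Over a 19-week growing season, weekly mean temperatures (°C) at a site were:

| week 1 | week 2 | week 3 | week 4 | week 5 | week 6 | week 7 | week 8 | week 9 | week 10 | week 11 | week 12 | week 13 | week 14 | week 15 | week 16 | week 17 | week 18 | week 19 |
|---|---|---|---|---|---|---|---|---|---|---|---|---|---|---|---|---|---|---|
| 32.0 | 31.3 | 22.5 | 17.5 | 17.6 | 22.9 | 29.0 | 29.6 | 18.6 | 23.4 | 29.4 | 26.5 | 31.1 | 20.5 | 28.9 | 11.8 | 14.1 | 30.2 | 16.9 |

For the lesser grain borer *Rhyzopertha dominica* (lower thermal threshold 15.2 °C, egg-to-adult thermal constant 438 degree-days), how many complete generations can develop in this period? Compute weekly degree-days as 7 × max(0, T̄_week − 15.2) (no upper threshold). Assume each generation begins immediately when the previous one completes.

2 generations

Weekly DD (7 × max(0, T̄ − 15.2)): 117.6, 112.7, 51.1, 16.1, 16.8, 53.9, 96.6, 100.8, 23.8, 57.4, 99.4, 79.1, 111.3, 37.1, 95.9, 0.0, 0.0, 105.0, 11.9.
Season total = 1186.5 DD.
Complete generations = ⌊1186.5 / 438⌋ = 2.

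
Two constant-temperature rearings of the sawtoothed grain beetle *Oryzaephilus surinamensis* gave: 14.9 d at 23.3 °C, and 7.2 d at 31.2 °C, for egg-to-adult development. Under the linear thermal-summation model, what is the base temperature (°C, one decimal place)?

Linear rate model ⇒ the product D·(T − T_b) is constant across temperatures.
14.9·(23.3 − T_b) = 7.2·(31.2 − T_b)
T_b = (14.9·23.3 − 7.2·31.2) / (14.9 − 7.2) = 122.53 / 7.7 = 15.913 °C ≈ 15.9 °C.

15.9 °C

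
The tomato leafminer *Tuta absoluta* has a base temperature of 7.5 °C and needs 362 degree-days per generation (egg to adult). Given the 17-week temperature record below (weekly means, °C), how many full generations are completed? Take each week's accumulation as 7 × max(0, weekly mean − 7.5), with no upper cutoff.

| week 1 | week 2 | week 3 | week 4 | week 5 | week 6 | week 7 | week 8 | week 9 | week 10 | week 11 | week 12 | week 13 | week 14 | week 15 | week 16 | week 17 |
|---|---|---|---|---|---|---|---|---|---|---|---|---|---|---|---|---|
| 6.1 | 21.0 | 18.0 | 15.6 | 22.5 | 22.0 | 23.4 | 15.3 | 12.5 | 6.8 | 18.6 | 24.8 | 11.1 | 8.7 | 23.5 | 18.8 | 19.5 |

Weekly DD (7 × max(0, T̄ − 7.5)): 0.0, 94.5, 73.5, 56.7, 105.0, 101.5, 111.3, 54.6, 35.0, 0.0, 77.7, 121.1, 25.2, 8.4, 112.0, 79.1, 84.0.
Season total = 1139.6 DD.
Complete generations = ⌊1139.6 / 362⌋ = 3.

3 generations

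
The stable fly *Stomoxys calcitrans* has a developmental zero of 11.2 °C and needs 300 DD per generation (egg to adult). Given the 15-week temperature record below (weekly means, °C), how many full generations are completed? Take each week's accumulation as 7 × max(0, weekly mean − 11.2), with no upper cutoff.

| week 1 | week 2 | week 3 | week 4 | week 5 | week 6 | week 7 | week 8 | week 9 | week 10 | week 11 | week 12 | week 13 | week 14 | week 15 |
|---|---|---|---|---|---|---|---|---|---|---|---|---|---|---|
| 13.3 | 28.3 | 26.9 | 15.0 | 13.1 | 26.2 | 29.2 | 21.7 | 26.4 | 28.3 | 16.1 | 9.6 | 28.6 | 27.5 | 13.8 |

3 generations

Weekly DD (7 × max(0, T̄ − 11.2)): 14.7, 119.7, 109.9, 26.6, 13.3, 105.0, 126.0, 73.5, 106.4, 119.7, 34.3, 0.0, 121.8, 114.1, 18.2.
Season total = 1103.2 DD.
Complete generations = ⌊1103.2 / 300⌋ = 3.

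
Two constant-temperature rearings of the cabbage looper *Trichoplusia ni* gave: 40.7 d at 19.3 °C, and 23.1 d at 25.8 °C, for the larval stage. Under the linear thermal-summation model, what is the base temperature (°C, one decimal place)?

Under the model K = D·(T − T_b), so D₁·(T₁ − T_b) = D₂·(T₂ − T_b).
40.7·(19.3 − T_b) = 23.1·(25.8 − T_b)
T_b = (40.7·19.3 − 23.1·25.8) / (40.7 − 23.1) = 189.53 / 17.6 = 10.769 °C ≈ 10.8 °C.

10.8 °C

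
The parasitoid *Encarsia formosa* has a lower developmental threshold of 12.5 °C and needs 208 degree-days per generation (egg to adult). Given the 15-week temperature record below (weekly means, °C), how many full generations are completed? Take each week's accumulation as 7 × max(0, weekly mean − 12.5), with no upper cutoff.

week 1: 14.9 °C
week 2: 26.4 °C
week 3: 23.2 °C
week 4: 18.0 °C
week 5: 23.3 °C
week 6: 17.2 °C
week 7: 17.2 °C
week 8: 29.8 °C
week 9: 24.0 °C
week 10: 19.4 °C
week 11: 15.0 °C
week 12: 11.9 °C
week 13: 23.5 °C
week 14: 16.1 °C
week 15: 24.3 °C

3 generations

Weekly DD (7 × max(0, T̄ − 12.5)): 16.8, 97.3, 74.9, 38.5, 75.6, 32.9, 32.9, 121.1, 80.5, 48.3, 17.5, 0.0, 77.0, 25.2, 82.6.
Season total = 821.1 DD.
Complete generations = ⌊821.1 / 208⌋ = 3.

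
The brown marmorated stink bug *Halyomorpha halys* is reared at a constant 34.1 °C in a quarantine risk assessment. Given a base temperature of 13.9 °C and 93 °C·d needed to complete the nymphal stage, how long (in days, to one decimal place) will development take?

Daily accumulation = 34.1 − 13.9 = 20.2 DD/day.
Duration = 93 / 20.2 = 4.604 ≈ 4.6 days.

4.6 days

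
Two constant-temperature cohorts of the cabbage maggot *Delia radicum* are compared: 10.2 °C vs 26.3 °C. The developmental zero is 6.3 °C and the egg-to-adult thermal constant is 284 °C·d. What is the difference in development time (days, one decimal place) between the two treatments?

58.6 days

At 10.2 °C: 284 / (10.2 − 6.3) = 284 / 3.9 = 72.821 d.
At 26.3 °C: 284 / (26.3 − 6.3) = 284 / 20.0 = 14.200 d.
Difference = |72.821 − 14.200| = 58.621 ≈ 58.6 days.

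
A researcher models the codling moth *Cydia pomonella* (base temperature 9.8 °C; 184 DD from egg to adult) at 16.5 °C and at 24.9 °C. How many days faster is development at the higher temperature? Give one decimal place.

At 16.5 °C: 184 / (16.5 − 9.8) = 184 / 6.7 = 27.463 d.
At 24.9 °C: 184 / (24.9 − 9.8) = 184 / 15.1 = 12.185 d.
Difference = |27.463 − 12.185| = 15.277 ≈ 15.3 days.

15.3 days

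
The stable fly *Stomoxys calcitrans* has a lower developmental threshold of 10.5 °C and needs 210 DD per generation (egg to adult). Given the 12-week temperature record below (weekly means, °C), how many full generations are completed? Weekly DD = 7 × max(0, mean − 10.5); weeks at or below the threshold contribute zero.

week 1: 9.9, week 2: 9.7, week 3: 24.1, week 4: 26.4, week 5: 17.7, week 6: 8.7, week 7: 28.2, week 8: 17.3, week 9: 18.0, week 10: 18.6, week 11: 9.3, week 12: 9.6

2 generations

Weekly DD (7 × max(0, T̄ − 10.5)): 0.0, 0.0, 95.2, 111.3, 50.4, 0.0, 123.9, 47.6, 52.5, 56.7, 0.0, 0.0.
Season total = 537.6 DD.
Complete generations = ⌊537.6 / 210⌋ = 2.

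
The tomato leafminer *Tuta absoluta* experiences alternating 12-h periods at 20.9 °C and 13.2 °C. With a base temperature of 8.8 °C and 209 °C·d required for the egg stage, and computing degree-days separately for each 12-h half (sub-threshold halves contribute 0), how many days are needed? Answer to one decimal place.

25.3 days

Day half: max(0, 20.9 − 8.8) × 0.5 = 12.1 × 0.5 = 6.05 DD.
Night half: max(0, 13.2 − 8.8) × 0.5 = 4.4 × 0.5 = 2.20 DD.
Per 24 h: 8.25 DD/day.
Duration = 209 / 8.25 = 25.333 ≈ 25.3 days.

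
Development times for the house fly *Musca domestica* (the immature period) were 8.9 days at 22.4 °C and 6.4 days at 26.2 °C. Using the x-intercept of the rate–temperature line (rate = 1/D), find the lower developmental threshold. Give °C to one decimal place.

Under the model K = D·(T − T_b), so D₁·(T₁ − T_b) = D₂·(T₂ − T_b).
8.9·(22.4 − T_b) = 6.4·(26.2 − T_b)
T_b = (8.9·22.4 − 6.4·26.2) / (8.9 − 6.4) = 31.68 / 2.5 = 12.672 °C ≈ 12.7 °C.

12.7 °C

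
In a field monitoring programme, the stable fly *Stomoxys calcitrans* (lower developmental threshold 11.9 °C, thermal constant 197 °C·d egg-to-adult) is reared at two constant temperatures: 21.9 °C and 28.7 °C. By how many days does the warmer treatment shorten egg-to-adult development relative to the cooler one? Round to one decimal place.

At 21.9 °C: 197 / (21.9 − 11.9) = 197 / 10.0 = 19.700 d.
At 28.7 °C: 197 / (28.7 − 11.9) = 197 / 16.8 = 11.726 d.
Difference = |19.700 − 11.726| = 7.974 ≈ 8.0 days.

8.0 days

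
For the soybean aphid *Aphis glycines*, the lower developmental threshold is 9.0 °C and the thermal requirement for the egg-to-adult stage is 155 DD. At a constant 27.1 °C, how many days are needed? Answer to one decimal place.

8.6 days

Daily accumulation = 27.1 − 9.0 = 18.1 DD/day.
Duration = 155 / 18.1 = 8.564 ≈ 8.6 days.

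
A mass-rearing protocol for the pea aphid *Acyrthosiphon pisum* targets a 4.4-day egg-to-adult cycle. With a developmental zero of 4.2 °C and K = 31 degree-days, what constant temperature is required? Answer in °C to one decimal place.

Required daily accumulation = 31 / 4.4 = 7.045 DD/day.
T = T_base + 7.045 = 4.2 + 7.045 = 11.245 ≈ 11.2 °C.

11.2 °C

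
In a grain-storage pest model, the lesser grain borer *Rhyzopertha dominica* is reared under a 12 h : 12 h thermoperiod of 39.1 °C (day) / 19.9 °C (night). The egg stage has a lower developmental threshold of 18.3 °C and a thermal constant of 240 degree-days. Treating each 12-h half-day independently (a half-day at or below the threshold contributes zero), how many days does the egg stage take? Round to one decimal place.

Day half: max(0, 39.1 − 18.3) × 0.5 = 20.8 × 0.5 = 10.40 DD.
Night half: max(0, 19.9 − 18.3) × 0.5 = 1.6 × 0.5 = 0.80 DD.
Per 24 h: 11.20 DD/day.
Duration = 240 / 11.20 = 21.429 ≈ 21.4 days.

21.4 days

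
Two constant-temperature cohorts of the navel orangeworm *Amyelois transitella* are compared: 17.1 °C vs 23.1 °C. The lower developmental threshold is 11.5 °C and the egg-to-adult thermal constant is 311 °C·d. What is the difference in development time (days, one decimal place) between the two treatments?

At 17.1 °C: 311 / (17.1 − 11.5) = 311 / 5.6 = 55.536 d.
At 23.1 °C: 311 / (23.1 − 11.5) = 311 / 11.6 = 26.810 d.
Difference = |55.536 − 26.810| = 28.725 ≈ 28.7 days.

28.7 days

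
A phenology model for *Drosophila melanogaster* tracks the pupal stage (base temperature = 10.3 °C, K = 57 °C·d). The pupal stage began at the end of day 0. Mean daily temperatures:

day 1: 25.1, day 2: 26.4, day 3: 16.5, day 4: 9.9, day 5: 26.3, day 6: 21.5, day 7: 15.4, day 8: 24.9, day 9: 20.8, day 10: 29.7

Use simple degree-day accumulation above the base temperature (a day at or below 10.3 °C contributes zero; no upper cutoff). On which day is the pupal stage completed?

day 6

Daily DD above 10.3 °C: 14.8, 16.1, 6.2, 0.0, 16.0, 11.2, 5.1, 14.6, 10.5, 19.4.
Cumulative: 14.8, 30.9, 37.1, 37.1, 53.1, 64.3, 69.4, 84.0, 94.5, 113.9.
The total first reaches 57 DD on day 6.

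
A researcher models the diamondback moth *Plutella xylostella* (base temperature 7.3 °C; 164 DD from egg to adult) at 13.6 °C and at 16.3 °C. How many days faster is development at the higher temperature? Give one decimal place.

7.8 days

At 13.6 °C: 164 / (13.6 − 7.3) = 164 / 6.3 = 26.032 d.
At 16.3 °C: 164 / (16.3 − 7.3) = 164 / 9.0 = 18.222 d.
Difference = |26.032 − 18.222| = 7.810 ≈ 7.8 days.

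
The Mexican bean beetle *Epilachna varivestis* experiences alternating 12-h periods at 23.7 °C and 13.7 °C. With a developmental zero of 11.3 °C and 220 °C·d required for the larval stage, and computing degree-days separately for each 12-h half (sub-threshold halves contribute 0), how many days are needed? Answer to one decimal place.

Day half: max(0, 23.7 − 11.3) × 0.5 = 12.4 × 0.5 = 6.20 DD.
Night half: max(0, 13.7 − 11.3) × 0.5 = 2.4 × 0.5 = 1.20 DD.
Per 24 h: 7.40 DD/day.
Duration = 220 / 7.40 = 29.730 ≈ 29.7 days.

29.7 days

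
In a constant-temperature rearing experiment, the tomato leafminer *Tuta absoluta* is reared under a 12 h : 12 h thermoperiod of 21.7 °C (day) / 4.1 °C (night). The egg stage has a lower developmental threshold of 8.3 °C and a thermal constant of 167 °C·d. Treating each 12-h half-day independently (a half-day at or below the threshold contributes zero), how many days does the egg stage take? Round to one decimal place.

24.9 days

Day half: max(0, 21.7 − 8.3) × 0.5 = 13.4 × 0.5 = 6.70 DD.
Night half: max(0, 4.1 − 8.3) × 0.5 = 0.0 × 0.5 = 0.00 DD.
Per 24 h: 6.70 DD/day.
Duration = 167 / 6.70 = 24.925 ≈ 24.9 days.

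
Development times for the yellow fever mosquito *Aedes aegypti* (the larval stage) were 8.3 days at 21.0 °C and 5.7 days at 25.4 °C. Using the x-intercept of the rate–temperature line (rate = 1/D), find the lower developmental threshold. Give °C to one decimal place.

11.4 °C

Linear rate model ⇒ the product D·(T − T_b) is constant across temperatures.
8.3·(21.0 − T_b) = 5.7·(25.4 − T_b)
T_b = (8.3·21.0 − 5.7·25.4) / (8.3 − 5.7) = 29.52 / 2.6 = 11.354 °C ≈ 11.4 °C.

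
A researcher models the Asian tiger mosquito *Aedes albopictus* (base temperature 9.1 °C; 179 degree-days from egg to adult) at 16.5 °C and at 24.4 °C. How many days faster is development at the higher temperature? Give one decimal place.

At 16.5 °C: 179 / (16.5 − 9.1) = 179 / 7.4 = 24.189 d.
At 24.4 °C: 179 / (24.4 − 9.1) = 179 / 15.3 = 11.699 d.
Difference = |24.189 − 11.699| = 12.490 ≈ 12.5 days.

12.5 days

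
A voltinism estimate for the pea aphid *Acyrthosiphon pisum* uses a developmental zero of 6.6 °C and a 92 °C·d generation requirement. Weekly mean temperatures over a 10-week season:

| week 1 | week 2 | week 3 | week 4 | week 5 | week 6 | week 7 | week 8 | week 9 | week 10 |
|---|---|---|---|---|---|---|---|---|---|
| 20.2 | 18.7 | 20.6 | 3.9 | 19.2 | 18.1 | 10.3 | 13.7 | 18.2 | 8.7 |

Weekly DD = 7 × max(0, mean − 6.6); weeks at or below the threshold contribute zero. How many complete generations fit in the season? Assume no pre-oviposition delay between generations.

Weekly DD (7 × max(0, T̄ − 6.6)): 95.2, 84.7, 98.0, 0.0, 88.2, 80.5, 25.9, 49.7, 81.2, 14.7.
Season total = 618.1 DD.
Complete generations = ⌊618.1 / 92⌋ = 6.

6 generations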